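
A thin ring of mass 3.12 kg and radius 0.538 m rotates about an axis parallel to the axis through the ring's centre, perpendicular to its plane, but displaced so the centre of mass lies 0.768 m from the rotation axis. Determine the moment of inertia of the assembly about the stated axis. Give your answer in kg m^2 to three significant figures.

2.74

I_cm = MR² = (3.12)(0.538)² = 0.90307 kg m^2; centre at d = 0.768 m, so the parallel axis theorem gives I = 0.90307 + (3.12)(0.768)² = 2.7433 kg m^2.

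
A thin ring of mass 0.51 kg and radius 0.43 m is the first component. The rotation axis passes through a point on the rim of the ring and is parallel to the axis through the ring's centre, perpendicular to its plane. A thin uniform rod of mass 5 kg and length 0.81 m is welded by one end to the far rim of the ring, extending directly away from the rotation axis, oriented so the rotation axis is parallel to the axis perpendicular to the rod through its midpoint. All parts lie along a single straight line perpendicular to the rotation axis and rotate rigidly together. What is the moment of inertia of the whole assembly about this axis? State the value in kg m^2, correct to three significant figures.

Thin ring: I_cm = MR² = (0.51)(0.43)² = 0.094299 kg m^2; centre at d = 0.43 m, so the parallel axis theorem gives I = 0.094299 + (0.51)(0.43)² = 0.1886 kg m^2.
Thin rod: I_cm = (1/12)ML² = (1/12)(5)(0.81)² = 0.27338 kg m^2; centre at d = 0.43 + 0.43 + 0.405 = 1.265 m, so the parallel axis theorem gives I = 0.27338 + (5)(1.265)² = 8.2745 kg m^2.
Total I = 0.1886 + 8.2745 = 8.4631 kg m^2.

8.46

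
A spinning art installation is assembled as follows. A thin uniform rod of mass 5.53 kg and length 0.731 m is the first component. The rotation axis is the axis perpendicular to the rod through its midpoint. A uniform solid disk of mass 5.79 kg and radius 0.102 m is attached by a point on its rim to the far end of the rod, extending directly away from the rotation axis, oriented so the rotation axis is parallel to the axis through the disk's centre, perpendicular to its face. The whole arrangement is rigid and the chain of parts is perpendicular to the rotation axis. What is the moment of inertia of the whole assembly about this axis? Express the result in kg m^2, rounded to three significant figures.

Thin rod: I_cm = (1/12)ML² = (1/12)(5.53)(0.731)² = 0.24625 kg m^2; axis through the centre, so I = 0.24625 kg m^2.
Solid disk: I_cm = (1/2)MR² = (1/2)(5.79)(0.102)² = 0.03012 kg m^2; centre at d = 0.3655 + 0.102 = 0.4675 m, so I = I_cm + Md² gives I = 0.03012 + (5.79)(0.4675)² = 1.2956 kg m^2.
Total I = 0.24625 + 1.2956 = 1.5418 kg m^2.

1.54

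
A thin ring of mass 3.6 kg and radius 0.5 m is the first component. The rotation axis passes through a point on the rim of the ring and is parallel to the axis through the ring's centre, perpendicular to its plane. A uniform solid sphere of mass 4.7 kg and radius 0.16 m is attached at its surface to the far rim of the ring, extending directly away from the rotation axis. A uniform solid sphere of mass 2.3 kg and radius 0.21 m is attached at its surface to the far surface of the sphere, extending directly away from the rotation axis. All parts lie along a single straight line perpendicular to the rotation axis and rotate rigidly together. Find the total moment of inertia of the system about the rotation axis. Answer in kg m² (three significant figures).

Thin ring: I_cm = MR² = (3.6)(0.5)² = 0.9 kg m²; centre at d = 0.5 m, so I = I_cm + Md² gives I = 0.9 + (3.6)(0.5)² = 1.8 kg m².
Solid sphere: I_cm = (2/5)MR² = (2/5)(4.7)(0.16)² = 0.048128 kg m²; centre at d = 0.5 + 0.5 + 0.16 = 1.16 m, so I = I_cm + Md² gives I = 0.048128 + (4.7)(1.16)² = 6.3724 kg m².
Solid sphere: I_cm = (2/5)MR² = (2/5)(2.3)(0.21)² = 0.040572 kg m²; centre at d = 0.5 + 0.5 + 0.16 + 0.16 + 0.21 = 1.53 m, so I = I_cm + Md² gives I = 0.040572 + (2.3)(1.53)² = 5.4246 kg m².
Total I = 1.8 + 6.3724 + 5.4246 = 13.597 kg m².

13.6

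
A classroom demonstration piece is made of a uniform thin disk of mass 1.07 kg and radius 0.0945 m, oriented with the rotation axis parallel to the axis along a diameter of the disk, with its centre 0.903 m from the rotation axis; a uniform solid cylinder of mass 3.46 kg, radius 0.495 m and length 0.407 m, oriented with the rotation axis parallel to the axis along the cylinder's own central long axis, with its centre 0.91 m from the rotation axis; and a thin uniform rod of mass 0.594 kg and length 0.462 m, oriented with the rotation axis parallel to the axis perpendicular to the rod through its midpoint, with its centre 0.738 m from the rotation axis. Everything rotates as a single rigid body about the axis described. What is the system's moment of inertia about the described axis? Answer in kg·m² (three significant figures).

4.50

Thin disk: I_cm = (1/4)MR² = (1/4)(1.07)(0.0945)² = 0.0023888 kg·m²; centre at d = 0.903 m, so the parallel axis theorem gives I = 0.0023888 + (1.07)(0.903)² = 0.87488 kg·m².
Solid cylinder: I_cm = (1/2)MR² = (1/2)(3.46)(0.495)² = 0.42389 kg·m²; centre at d = 0.91 m, so the parallel axis theorem gives I = 0.42389 + (3.46)(0.91)² = 3.2891 kg·m².
Thin rod: I_cm = (1/12)ML² = (1/12)(0.594)(0.462)² = 0.010565 kg·m²; centre at d = 0.738 m, so the parallel axis theorem gives I = 0.010565 + (0.594)(0.738)² = 0.33408 kg·m².
Total I = 0.87488 + 3.2891 + 0.33408 = 4.4981 kg·m².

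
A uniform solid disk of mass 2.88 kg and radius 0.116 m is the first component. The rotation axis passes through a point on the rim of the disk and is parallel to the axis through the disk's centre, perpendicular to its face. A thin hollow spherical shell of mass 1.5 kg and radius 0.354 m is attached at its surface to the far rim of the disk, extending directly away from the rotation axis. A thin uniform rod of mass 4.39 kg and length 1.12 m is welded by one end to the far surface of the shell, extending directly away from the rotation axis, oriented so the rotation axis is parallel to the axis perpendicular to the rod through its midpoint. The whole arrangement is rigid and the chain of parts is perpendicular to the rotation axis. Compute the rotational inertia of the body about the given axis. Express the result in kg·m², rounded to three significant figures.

Solid disk: I_cm = (1/2)MR² = (1/2)(2.88)(0.116)² = 0.019377 kg·m²; centre at d = 0.116 m, so I = I_cm + Md² gives I = 0.019377 + (2.88)(0.116)² = 0.05813 kg·m².
Spherical shell: I_cm = (2/3)MR² = (2/3)(1.5)(0.354)² = 0.12532 kg·m²; centre at d = 0.116 + 0.116 + 0.354 = 0.586 m, so I = I_cm + Md² gives I = 0.12532 + (1.5)(0.586)² = 0.64041 kg·m².
Thin rod: I_cm = (1/12)ML² = (1/12)(4.39)(1.12)² = 0.4589 kg·m²; centre at d = 0.116 + 0.116 + 0.354 + 0.354 + 0.56 = 1.5 m, so I = I_cm + Md² gives I = 0.4589 + (4.39)(1.5)² = 10.336 kg·m².
Total I = 0.05813 + 0.64041 + 10.336 = 11.035 kg·m².

11.0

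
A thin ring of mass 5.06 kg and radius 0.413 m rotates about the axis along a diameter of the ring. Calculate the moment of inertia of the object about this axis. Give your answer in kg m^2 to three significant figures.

0.432

I_cm = (1/2)MR² = (1/2)(5.06)(0.413)² = 0.43154 kg m^2; axis through the centre, so I = 0.43154 kg m^2.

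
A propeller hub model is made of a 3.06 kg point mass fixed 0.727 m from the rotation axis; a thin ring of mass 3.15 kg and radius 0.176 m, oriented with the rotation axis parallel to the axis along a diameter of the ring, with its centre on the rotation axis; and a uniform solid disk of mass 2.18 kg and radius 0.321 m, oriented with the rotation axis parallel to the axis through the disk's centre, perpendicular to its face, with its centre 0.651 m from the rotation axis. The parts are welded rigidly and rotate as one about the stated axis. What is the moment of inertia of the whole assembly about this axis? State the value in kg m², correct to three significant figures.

Point mass: I_cm = 0; centre at d = 0.727 m, so I = I_cm + Md² gives I = 0 + (3.06)(0.727)² = 1.6173 kg m².
Thin ring: I_cm = (1/2)MR² = (1/2)(3.15)(0.176)² = 0.048787 kg m²; axis through the centre, so I = 0.048787 kg m².
Solid disk: I_cm = (1/2)MR² = (1/2)(2.18)(0.321)² = 0.11231 kg m²; centre at d = 0.651 m, so I = I_cm + Md² gives I = 0.11231 + (2.18)(0.651)² = 1.0362 kg m².
Total I = 1.6173 + 0.048787 + 1.0362 = 2.7023 kg m².

2.70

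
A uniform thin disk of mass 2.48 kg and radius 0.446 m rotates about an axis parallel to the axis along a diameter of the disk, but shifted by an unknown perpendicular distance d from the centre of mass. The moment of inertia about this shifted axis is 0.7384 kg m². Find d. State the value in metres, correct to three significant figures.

About the centre-of-mass axis, I_cm = (1/4)MR² = (1/4)(2.48)(0.446)² = 0.12333 kg m².
Parallel axis theorem: I = I_cm + Md², so Md² = 0.7384 − 0.12333 = 0.61507 kg m².
d = √(0.61507 / 2.48) = 0.49801 m.

0.498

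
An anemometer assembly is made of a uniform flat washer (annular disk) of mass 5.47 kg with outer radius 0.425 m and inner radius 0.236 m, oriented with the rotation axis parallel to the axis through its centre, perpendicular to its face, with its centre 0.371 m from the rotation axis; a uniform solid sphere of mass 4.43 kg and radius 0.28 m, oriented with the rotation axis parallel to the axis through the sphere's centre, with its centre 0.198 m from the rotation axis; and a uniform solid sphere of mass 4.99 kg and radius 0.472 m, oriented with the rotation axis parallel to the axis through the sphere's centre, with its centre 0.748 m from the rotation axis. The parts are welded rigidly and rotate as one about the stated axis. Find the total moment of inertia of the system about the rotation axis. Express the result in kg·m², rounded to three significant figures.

4.95

Annular disk: I_cm = (1/2)M(R²+r²) = (1/2)(5.47)[(0.425)² + (0.236)²] = 0.64634 kg·m²; centre at d = 0.371 m, so I = I_cm + Md² gives I = 0.64634 + (5.47)(0.371)² = 1.3992 kg·m².
Solid sphere: I_cm = (2/5)MR² = (2/5)(4.43)(0.28)² = 0.13892 kg·m²; centre at d = 0.198 m, so I = I_cm + Md² gives I = 0.13892 + (4.43)(0.198)² = 0.3126 kg·m².
Solid sphere: I_cm = (2/5)MR² = (2/5)(4.99)(0.472)² = 0.44468 kg·m²; centre at d = 0.748 m, so I = I_cm + Md² gives I = 0.44468 + (4.99)(0.748)² = 3.2366 kg·m².
Total I = 1.3992 + 0.3126 + 3.2366 = 4.9484 kg·m².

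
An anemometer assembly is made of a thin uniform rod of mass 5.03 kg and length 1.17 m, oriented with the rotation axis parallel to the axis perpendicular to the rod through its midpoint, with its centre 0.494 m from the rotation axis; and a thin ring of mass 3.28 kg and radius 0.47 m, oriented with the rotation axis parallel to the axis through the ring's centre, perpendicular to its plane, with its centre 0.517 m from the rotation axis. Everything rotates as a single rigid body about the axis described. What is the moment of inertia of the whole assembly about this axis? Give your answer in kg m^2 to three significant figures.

3.40

Thin rod: I_cm = (1/12)ML² = (1/12)(5.03)(1.17)² = 0.5738 kg m^2; centre at d = 0.494 m, so I = I_cm + Md² gives I = 0.5738 + (5.03)(0.494)² = 1.8013 kg m^2.
Thin ring: I_cm = MR² = (3.28)(0.47)² = 0.72455 kg m^2; centre at d = 0.517 m, so I = I_cm + Md² gives I = 0.72455 + (3.28)(0.517)² = 1.6013 kg m^2.
Total I = 1.8013 + 1.6013 = 3.4026 kg m^2.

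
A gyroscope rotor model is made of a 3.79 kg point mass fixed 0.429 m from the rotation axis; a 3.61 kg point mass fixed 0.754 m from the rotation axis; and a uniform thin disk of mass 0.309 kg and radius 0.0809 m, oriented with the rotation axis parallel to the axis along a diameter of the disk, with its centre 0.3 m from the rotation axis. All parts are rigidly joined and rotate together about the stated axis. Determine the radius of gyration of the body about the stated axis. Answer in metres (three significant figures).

0.600

Point mass: I_cm = 0; centre at d = 0.429 m, so the parallel axis theorem gives I = 0 + (3.79)(0.429)² = 0.69752 kg m².
Point mass: I_cm = 0; centre at d = 0.754 m, so the parallel axis theorem gives I = 0 + (3.61)(0.754)² = 2.0523 kg m².
Thin disk: I_cm = (1/4)MR² = (1/4)(0.309)(0.0809)² = 0.00050559 kg m²; centre at d = 0.3 m, so the parallel axis theorem gives I = 0.00050559 + (0.309)(0.3)² = 0.028316 kg m².
Total I = 2.7782 kg m²; total mass M = 7.709 kg.
k = √(I/M) = √(2.7782/7.709) = 0.60032 m.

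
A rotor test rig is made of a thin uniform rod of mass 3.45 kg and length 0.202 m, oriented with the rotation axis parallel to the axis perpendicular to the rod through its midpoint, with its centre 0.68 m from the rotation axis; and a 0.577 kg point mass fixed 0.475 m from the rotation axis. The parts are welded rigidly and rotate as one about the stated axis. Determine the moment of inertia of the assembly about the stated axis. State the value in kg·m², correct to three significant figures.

Thin rod: I_cm = (1/12)ML² = (1/12)(3.45)(0.202)² = 0.011731 kg·m²; centre at d = 0.68 m, so I = I_cm + Md² gives I = 0.011731 + (3.45)(0.68)² = 1.607 kg·m².
Point mass: I_cm = 0; centre at d = 0.475 m, so I = I_cm + Md² gives I = 0 + (0.577)(0.475)² = 0.13019 kg·m².
Total I = 1.607 + 0.13019 = 1.7372 kg·m².

1.74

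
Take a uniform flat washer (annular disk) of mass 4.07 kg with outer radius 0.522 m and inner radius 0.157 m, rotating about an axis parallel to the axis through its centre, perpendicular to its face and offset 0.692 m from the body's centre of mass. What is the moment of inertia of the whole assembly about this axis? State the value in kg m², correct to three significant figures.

I_cm = (1/2)M(R²+r²) = (1/2)(4.07)[(0.522)² + (0.157)²] = 0.60467 kg m²; centre at d = 0.692 m, so I = I_cm + Md² gives I = 0.60467 + (4.07)(0.692)² = 2.5536 kg m².

2.55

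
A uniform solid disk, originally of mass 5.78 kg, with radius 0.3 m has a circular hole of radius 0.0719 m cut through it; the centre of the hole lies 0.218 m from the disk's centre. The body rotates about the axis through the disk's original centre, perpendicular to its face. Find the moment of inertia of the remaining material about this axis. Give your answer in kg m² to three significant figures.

0.243

Unpierced body about its centre: I₀ = (1/2)MR² = (1/2)(5.78)(0.3)² = 0.2601 kg m².
The removed disk has mass m = M·(r/R)² = (5.78)(0.0719/0.3)² = 0.332 kg (same uniform areal density).
Its moment of inertia about the rotation axis (parallel-axis theorem): I_hole = (1/2)mr² + md² = (1/2)(0.332)(0.0719)² + (0.332)(0.218)² = 0.016636 kg m².
Treating the hole as negative mass, I = I₀ − I_hole = 0.2601 − 0.016636 = 0.24346 kg m².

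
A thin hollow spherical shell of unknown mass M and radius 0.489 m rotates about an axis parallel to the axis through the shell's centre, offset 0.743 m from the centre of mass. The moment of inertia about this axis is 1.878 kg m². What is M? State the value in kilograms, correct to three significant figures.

2.64

I = I_cm + Md² = (2/3)MR² + Md² = M·[0.666667·(0.489)² + (0.743)²] = M·0.71146.
So M = 1.878 / 0.71146 = 2.6396 kg.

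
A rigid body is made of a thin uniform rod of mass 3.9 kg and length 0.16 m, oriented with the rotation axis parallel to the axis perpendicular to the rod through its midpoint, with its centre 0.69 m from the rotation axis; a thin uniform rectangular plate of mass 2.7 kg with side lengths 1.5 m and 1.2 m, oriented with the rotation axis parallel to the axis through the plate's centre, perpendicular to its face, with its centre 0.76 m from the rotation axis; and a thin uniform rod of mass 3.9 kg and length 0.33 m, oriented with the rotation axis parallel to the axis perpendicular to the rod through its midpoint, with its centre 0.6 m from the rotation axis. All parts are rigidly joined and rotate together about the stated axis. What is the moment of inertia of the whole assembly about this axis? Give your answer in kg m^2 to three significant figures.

Thin rod: I_cm = (1/12)ML² = (1/12)(3.9)(0.16)² = 0.00832 kg m^2; centre at d = 0.69 m, so the parallel axis theorem gives I = 0.00832 + (3.9)(0.69)² = 1.8651 kg m^2.
Rectangular plate: I_cm = (1/12)M(a²+b²) = (1/12)(2.7)[(1.5)² + (1.2)²] = 0.83025 kg m^2; centre at d = 0.76 m, so the parallel axis theorem gives I = 0.83025 + (2.7)(0.76)² = 2.3898 kg m^2.
Thin rod: I_cm = (1/12)ML² = (1/12)(3.9)(0.33)² = 0.035393 kg m^2; centre at d = 0.6 m, so the parallel axis theorem gives I = 0.035393 + (3.9)(0.6)² = 1.4394 kg m^2.
Total I = 1.8651 + 2.3898 + 1.4394 = 5.6943 kg m^2.

5.69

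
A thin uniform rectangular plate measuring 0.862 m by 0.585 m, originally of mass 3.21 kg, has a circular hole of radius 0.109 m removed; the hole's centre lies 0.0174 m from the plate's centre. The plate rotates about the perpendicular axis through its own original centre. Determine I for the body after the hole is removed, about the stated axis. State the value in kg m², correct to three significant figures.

0.289

Unpierced body about its centre: I₀ = (1/12)M(a²+b²) = (1/12)(3.21)[(0.862)² + (0.585)²] = 0.29031 kg m².
The removed disk has mass m = M·πr²/(ab) = (3.21)·π(0.109)²/(0.862·0.585) = 0.2376 kg (same uniform areal density).
Its moment of inertia about the rotation axis (parallel-axis theorem): I_hole = (1/2)mr² + md² = (1/2)(0.2376)(0.109)² + (0.2376)(0.0174)² = 0.0014834 kg m².
Treating the hole as negative mass, I = I₀ − I_hole = 0.29031 − 0.0014834 = 0.28883 kg m².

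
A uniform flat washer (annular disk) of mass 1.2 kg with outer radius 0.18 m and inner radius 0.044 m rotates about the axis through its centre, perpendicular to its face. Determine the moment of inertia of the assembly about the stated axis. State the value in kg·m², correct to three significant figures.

0.0206

I_cm = (1/2)M(R²+r²) = (1/2)(1.2)[(0.18)² + (0.044)²] = 0.020602 kg·m²; axis through the centre, so I = 0.020602 kg·m².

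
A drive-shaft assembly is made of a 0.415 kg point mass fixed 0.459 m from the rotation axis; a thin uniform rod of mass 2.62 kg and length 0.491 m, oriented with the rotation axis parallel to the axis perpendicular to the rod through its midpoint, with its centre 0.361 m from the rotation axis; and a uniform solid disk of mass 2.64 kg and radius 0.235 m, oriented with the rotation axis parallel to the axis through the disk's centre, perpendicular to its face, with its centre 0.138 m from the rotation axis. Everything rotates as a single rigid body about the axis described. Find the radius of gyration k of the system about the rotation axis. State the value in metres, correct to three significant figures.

0.326

Point mass: I_cm = 0; centre at d = 0.459 m, so I = I_cm + Md² gives I = 0 + (0.415)(0.459)² = 0.087433 kg m².
Thin rod: I_cm = (1/12)ML² = (1/12)(2.62)(0.491)² = 0.052636 kg m²; centre at d = 0.361 m, so I = I_cm + Md² gives I = 0.052636 + (2.62)(0.361)² = 0.39408 kg m².
Solid disk: I_cm = (1/2)MR² = (1/2)(2.64)(0.235)² = 0.072897 kg m²; centre at d = 0.138 m, so I = I_cm + Md² gives I = 0.072897 + (2.64)(0.138)² = 0.12317 kg m².
Total I = 0.60468 kg m²; total mass M = 5.675 kg.
k = √(I/M) = √(0.60468/5.675) = 0.32642 m.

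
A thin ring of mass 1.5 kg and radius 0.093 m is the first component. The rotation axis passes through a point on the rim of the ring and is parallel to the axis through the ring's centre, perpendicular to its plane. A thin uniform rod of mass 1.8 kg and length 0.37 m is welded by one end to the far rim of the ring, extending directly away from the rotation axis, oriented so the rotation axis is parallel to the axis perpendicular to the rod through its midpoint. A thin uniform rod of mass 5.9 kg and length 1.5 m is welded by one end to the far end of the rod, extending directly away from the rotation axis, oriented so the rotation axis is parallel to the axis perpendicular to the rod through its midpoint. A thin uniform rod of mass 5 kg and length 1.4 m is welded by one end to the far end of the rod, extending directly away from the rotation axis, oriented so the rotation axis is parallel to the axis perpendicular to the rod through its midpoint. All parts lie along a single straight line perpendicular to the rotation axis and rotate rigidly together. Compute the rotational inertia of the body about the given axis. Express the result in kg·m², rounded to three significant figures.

Thin ring: I_cm = MR² = (1.5)(0.093)² = 0.012974 kg·m²; centre at d = 0.093 m, so the parallel axis theorem gives I = 0.012974 + (1.5)(0.093)² = 0.025947 kg·m².
Thin rod: I_cm = (1/12)ML² = (1/12)(1.8)(0.37)² = 0.020535 kg·m²; centre at d = 0.093 + 0.093 + 0.185 = 0.371 m, so the parallel axis theorem gives I = 0.020535 + (1.8)(0.371)² = 0.26829 kg·m².
Thin rod: I_cm = (1/12)ML² = (1/12)(5.9)(1.5)² = 1.1063 kg·m²; centre at d = 0.093 + 0.093 + 0.185 + 0.185 + 0.75 = 1.306 m, so the parallel axis theorem gives I = 1.1063 + (5.9)(1.306)² = 11.17 kg·m².
Thin rod: I_cm = (1/12)ML² = (1/12)(5)(1.4)² = 0.81667 kg·m²; centre at d = 0.093 + 0.093 + 0.185 + 0.185 + 0.75 + 0.75 + 0.7 = 2.756 m, so the parallel axis theorem gives I = 0.81667 + (5)(2.756)² = 38.794 kg·m².
Total I = 0.025947 + 0.26829 + 11.17 + 38.794 = 50.258 kg·m².

50.3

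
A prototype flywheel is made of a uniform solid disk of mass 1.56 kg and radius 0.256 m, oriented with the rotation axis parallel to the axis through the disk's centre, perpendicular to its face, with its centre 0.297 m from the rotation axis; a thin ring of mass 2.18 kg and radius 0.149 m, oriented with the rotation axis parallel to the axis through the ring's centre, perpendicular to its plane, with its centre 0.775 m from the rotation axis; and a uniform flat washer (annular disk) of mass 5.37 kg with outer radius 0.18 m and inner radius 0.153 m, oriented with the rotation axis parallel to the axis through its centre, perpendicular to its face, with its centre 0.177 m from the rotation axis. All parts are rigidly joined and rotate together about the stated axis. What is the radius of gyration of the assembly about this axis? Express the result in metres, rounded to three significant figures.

Solid disk: I_cm = (1/2)MR² = (1/2)(1.56)(0.256)² = 0.051118 kg·m²; centre at d = 0.297 m, so I = I_cm + Md² gives I = 0.051118 + (1.56)(0.297)² = 0.18872 kg·m².
Thin ring: I_cm = MR² = (2.18)(0.149)² = 0.048398 kg·m²; centre at d = 0.775 m, so I = I_cm + Md² gives I = 0.048398 + (2.18)(0.775)² = 1.3578 kg·m².
Annular disk: I_cm = (1/2)M(R²+r²) = (1/2)(5.37)[(0.18)² + (0.153)²] = 0.14985 kg·m²; centre at d = 0.177 m, so I = I_cm + Md² gives I = 0.14985 + (5.37)(0.177)² = 0.31808 kg·m².
Total I = 1.8646 kg·m²; total mass M = 9.11 kg.
k = √(I/M) = √(1.8646/9.11) = 0.45241 m.

0.452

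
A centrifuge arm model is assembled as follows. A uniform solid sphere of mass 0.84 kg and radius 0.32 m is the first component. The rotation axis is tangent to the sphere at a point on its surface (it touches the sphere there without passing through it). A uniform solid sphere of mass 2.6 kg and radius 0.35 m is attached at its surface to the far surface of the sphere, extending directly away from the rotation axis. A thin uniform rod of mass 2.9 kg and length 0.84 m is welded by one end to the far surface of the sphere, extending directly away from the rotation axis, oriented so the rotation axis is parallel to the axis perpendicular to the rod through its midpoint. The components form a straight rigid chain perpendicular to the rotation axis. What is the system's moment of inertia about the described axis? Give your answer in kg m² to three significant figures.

Solid sphere: I_cm = (2/5)MR² = (2/5)(0.84)(0.32)² = 0.034406 kg m²; centre at d = 0.32 m, so the parallel axis theorem gives I = 0.034406 + (0.84)(0.32)² = 0.12042 kg m².
Solid sphere: I_cm = (2/5)MR² = (2/5)(2.6)(0.35)² = 0.1274 kg m²; centre at d = 0.32 + 0.32 + 0.35 = 0.99 m, so the parallel axis theorem gives I = 0.1274 + (2.6)(0.99)² = 2.6757 kg m².
Thin rod: I_cm = (1/12)ML² = (1/12)(2.9)(0.84)² = 0.17052 kg m²; centre at d = 0.32 + 0.32 + 0.35 + 0.35 + 0.42 = 1.76 m, so the parallel axis theorem gives I = 0.17052 + (2.9)(1.76)² = 9.1536 kg m².
Total I = 0.12042 + 2.6757 + 9.1536 = 11.95 kg m².

11.9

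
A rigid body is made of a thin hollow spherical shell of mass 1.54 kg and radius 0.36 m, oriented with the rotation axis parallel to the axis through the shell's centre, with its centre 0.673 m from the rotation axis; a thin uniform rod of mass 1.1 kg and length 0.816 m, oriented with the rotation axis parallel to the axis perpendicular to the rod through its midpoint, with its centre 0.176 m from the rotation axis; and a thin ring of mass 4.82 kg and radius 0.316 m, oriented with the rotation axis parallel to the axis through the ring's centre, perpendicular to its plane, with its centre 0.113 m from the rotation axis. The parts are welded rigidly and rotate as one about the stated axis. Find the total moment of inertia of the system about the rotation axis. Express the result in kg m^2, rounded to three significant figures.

Spherical shell: I_cm = (2/3)MR² = (2/3)(1.54)(0.36)² = 0.13306 kg m^2; centre at d = 0.673 m, so I = I_cm + Md² gives I = 0.13306 + (1.54)(0.673)² = 0.83057 kg m^2.
Thin rod: I_cm = (1/12)ML² = (1/12)(1.1)(0.816)² = 0.061037 kg m^2; centre at d = 0.176 m, so I = I_cm + Md² gives I = 0.061037 + (1.1)(0.176)² = 0.09511 kg m^2.
Thin ring: I_cm = MR² = (4.82)(0.316)² = 0.48131 kg m^2; centre at d = 0.113 m, so I = I_cm + Md² gives I = 0.48131 + (4.82)(0.113)² = 0.54285 kg m^2.
Total I = 0.83057 + 0.09511 + 0.54285 = 1.4685 kg m^2.

1.47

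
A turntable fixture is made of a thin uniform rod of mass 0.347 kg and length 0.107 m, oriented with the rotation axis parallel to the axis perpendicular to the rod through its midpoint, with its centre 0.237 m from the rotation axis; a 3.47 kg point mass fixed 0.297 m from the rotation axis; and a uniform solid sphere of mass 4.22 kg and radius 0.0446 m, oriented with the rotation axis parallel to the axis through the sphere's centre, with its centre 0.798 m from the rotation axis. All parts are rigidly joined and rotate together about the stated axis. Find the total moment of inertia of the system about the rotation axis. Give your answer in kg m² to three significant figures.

Thin rod: I_cm = (1/12)ML² = (1/12)(0.347)(0.107)² = 0.00033107 kg m²; centre at d = 0.237 m, so I = I_cm + Md² gives I = 0.00033107 + (0.347)(0.237)² = 0.019822 kg m².
Point mass: I_cm = 0; centre at d = 0.297 m, so I = I_cm + Md² gives I = 0 + (3.47)(0.297)² = 0.30609 kg m².
Solid sphere: I_cm = (2/5)MR² = (2/5)(4.22)(0.0446)² = 0.0033577 kg m²; centre at d = 0.798 m, so I = I_cm + Md² gives I = 0.0033577 + (4.22)(0.798)² = 2.6907 kg m².
Total I = 0.019822 + 0.30609 + 2.6907 = 3.0166 kg m².

3.02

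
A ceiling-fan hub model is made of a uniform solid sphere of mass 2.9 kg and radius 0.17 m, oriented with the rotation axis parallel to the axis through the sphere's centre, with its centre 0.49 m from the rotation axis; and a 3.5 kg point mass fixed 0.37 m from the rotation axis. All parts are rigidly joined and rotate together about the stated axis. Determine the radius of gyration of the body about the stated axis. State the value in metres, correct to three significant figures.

Solid sphere: I_cm = (2/5)MR² = (2/5)(2.9)(0.17)² = 0.033524 kg m^2; centre at d = 0.49 m, so I = I_cm + Md² gives I = 0.033524 + (2.9)(0.49)² = 0.72981 kg m^2.
Point mass: I_cm = 0; centre at d = 0.37 m, so I = I_cm + Md² gives I = 0 + (3.5)(0.37)² = 0.47915 kg m^2.
Total I = 1.209 kg m^2; total mass M = 6.4 kg.
k = √(I/M) = √(1.209/6.4) = 0.43463 m.

0.435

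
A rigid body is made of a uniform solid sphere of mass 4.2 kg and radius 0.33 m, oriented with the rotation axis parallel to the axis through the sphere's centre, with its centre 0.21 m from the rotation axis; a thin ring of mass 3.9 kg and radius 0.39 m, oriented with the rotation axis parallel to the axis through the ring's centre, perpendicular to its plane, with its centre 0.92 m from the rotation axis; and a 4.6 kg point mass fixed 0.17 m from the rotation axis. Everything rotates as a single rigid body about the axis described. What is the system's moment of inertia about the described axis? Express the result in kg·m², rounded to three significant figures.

4.40

Solid sphere: I_cm = (2/5)MR² = (2/5)(4.2)(0.33)² = 0.18295 kg·m²; centre at d = 0.21 m, so I = I_cm + Md² gives I = 0.18295 + (4.2)(0.21)² = 0.36817 kg·m².
Thin ring: I_cm = MR² = (3.9)(0.39)² = 0.59319 kg·m²; centre at d = 0.92 m, so I = I_cm + Md² gives I = 0.59319 + (3.9)(0.92)² = 3.8941 kg·m².
Point mass: I_cm = 0; centre at d = 0.17 m, so I = I_cm + Md² gives I = 0 + (4.6)(0.17)² = 0.13294 kg·m².
Total I = 0.36817 + 3.8941 + 0.13294 = 4.3953 kg·m².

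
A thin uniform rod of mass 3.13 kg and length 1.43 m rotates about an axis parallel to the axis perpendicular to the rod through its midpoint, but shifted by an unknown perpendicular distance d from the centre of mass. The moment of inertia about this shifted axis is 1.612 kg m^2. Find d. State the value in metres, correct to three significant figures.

About the centre-of-mass axis, I_cm = (1/12)ML² = (1/12)(3.13)(1.43)² = 0.53338 kg m^2.
Parallel axis theorem: I = I_cm + Md², so Md² = 1.612 − 0.53338 = 1.0786 kg m^2.
d = √(1.0786 / 3.13) = 0.58703 m.

0.587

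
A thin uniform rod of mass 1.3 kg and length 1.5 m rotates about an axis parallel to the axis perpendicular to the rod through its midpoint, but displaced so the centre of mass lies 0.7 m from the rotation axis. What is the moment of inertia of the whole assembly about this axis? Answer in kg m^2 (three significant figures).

0.881

I_cm = (1/12)ML² = (1/12)(1.3)(1.5)² = 0.24375 kg m^2; centre at d = 0.7 m, so I = I_cm + Md² gives I = 0.24375 + (1.3)(0.7)² = 0.88075 kg m^2.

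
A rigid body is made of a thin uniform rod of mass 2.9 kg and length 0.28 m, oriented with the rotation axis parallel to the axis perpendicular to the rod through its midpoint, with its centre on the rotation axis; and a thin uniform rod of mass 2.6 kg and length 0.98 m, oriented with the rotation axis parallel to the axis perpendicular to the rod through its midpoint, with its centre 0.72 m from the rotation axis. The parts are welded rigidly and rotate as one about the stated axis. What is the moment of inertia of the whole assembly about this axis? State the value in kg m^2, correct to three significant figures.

Thin rod: I_cm = (1/12)ML² = (1/12)(2.9)(0.28)² = 0.018947 kg m^2; axis through the centre, so I = 0.018947 kg m^2.
Thin rod: I_cm = (1/12)ML² = (1/12)(2.6)(0.98)² = 0.20809 kg m^2; centre at d = 0.72 m, so the parallel axis theorem gives I = 0.20809 + (2.6)(0.72)² = 1.5559 kg m^2.
Total I = 0.018947 + 1.5559 = 1.5749 kg m^2.

1.57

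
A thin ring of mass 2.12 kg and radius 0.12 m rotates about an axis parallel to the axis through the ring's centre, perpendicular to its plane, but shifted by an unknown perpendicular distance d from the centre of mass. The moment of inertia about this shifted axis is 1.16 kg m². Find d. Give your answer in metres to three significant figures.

0.730

About the centre-of-mass axis, I_cm = MR² = (2.12)(0.12)² = 0.030528 kg m².
Parallel axis theorem: I = I_cm + Md², so Md² = 1.16 − 0.030528 = 1.1295 kg m².
d = √(1.1295 / 2.12) = 0.72991 m.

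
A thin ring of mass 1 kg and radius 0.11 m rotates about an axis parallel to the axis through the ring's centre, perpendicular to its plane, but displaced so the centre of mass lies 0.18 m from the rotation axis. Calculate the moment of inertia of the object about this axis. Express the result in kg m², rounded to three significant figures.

0.0445

I_cm = MR² = (1)(0.11)² = 0.0121 kg m²; centre at d = 0.18 m, so the parallel axis theorem gives I = 0.0121 + (1)(0.18)² = 0.0445 kg m².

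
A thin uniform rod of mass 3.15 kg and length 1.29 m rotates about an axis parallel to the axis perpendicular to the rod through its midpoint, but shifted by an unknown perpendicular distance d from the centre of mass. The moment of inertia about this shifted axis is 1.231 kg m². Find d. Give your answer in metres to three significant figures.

About the centre-of-mass axis, I_cm = (1/12)ML² = (1/12)(3.15)(1.29)² = 0.43683 kg m².
Parallel axis theorem: I = I_cm + Md², so Md² = 1.231 − 0.43683 = 0.79417 kg m².
d = √(0.79417 / 3.15) = 0.50211 m.

0.502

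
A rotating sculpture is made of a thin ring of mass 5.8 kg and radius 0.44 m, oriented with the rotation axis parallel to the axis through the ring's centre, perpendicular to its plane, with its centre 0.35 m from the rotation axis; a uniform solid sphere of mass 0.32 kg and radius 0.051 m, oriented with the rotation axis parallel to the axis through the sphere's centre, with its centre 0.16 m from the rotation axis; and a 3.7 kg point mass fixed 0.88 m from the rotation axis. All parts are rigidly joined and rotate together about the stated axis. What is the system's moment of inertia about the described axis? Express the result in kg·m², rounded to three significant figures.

4.71

Thin ring: I_cm = MR² = (5.8)(0.44)² = 1.1229 kg·m²; centre at d = 0.35 m, so the parallel axis theorem gives I = 1.1229 + (5.8)(0.35)² = 1.8334 kg·m².
Solid sphere: I_cm = (2/5)MR² = (2/5)(0.32)(0.051)² = 0.00033293 kg·m²; centre at d = 0.16 m, so the parallel axis theorem gives I = 0.00033293 + (0.32)(0.16)² = 0.0085249 kg·m².
Point mass: I_cm = 0; centre at d = 0.88 m, so the parallel axis theorem gives I = 0 + (3.7)(0.88)² = 2.8653 kg·m².
Total I = 1.8334 + 0.0085249 + 2.8653 = 4.7072 kg·m².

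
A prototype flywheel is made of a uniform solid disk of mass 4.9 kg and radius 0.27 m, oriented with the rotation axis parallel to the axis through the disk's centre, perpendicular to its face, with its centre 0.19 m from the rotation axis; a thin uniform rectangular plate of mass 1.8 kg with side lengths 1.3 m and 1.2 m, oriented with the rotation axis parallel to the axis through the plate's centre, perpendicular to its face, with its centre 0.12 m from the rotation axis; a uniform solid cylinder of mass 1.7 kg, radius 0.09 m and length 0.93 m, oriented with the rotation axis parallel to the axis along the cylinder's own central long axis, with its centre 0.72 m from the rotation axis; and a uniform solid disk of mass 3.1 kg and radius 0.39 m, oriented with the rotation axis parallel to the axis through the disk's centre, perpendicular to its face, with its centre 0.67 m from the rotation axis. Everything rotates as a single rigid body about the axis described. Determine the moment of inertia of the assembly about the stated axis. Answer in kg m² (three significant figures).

Solid disk: I_cm = (1/2)MR² = (1/2)(4.9)(0.27)² = 0.17861 kg m²; centre at d = 0.19 m, so the parallel axis theorem gives I = 0.17861 + (4.9)(0.19)² = 0.3555 kg m².
Rectangular plate: I_cm = (1/12)M(a²+b²) = (1/12)(1.8)[(1.3)² + (1.2)²] = 0.4695 kg m²; centre at d = 0.12 m, so the parallel axis theorem gives I = 0.4695 + (1.8)(0.12)² = 0.49542 kg m².
Solid cylinder: I_cm = (1/2)MR² = (1/2)(1.7)(0.09)² = 0.006885 kg m²; centre at d = 0.72 m, so the parallel axis theorem gives I = 0.006885 + (1.7)(0.72)² = 0.88816 kg m².
Solid disk: I_cm = (1/2)MR² = (1/2)(3.1)(0.39)² = 0.23576 kg m²; centre at d = 0.67 m, so the parallel axis theorem gives I = 0.23576 + (3.1)(0.67)² = 1.6273 kg m².
Total I = 0.3555 + 0.49542 + 0.88816 + 1.6273 = 3.3664 kg m².

3.37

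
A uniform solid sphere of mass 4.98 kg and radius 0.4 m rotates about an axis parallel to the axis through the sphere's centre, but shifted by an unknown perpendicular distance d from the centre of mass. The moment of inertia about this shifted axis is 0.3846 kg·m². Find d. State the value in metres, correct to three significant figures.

About the centre-of-mass axis, I_cm = (2/5)MR² = (2/5)(4.98)(0.4)² = 0.31872 kg·m².
Parallel axis theorem: I = I_cm + Md², so Md² = 0.3846 − 0.31872 = 0.06588 kg·m².
d = √(0.06588 / 4.98) = 0.11502 m.

0.115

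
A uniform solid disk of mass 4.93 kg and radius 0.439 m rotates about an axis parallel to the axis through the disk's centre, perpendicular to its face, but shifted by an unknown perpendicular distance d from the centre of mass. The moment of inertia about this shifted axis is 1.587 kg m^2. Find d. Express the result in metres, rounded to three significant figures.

About the centre-of-mass axis, I_cm = (1/2)MR² = (1/2)(4.93)(0.439)² = 0.47506 kg m^2.
Parallel axis theorem: I = I_cm + Md², so Md² = 1.587 − 0.47506 = 1.1119 kg m^2.
d = √(1.1119 / 4.93) = 0.47492 m.

0.475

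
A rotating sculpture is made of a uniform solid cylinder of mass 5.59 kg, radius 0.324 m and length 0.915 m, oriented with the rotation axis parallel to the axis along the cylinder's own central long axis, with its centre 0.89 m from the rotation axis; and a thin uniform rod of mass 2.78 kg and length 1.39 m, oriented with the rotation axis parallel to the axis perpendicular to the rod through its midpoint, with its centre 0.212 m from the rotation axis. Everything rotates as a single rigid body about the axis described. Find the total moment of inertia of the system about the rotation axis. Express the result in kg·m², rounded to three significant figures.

5.29

Solid cylinder: I_cm = (1/2)MR² = (1/2)(5.59)(0.324)² = 0.29341 kg·m²; centre at d = 0.89 m, so I = I_cm + Md² gives I = 0.29341 + (5.59)(0.89)² = 4.7212 kg·m².
Thin rod: I_cm = (1/12)ML² = (1/12)(2.78)(1.39)² = 0.4476 kg·m²; centre at d = 0.212 m, so I = I_cm + Md² gives I = 0.4476 + (2.78)(0.212)² = 0.57255 kg·m².
Total I = 4.7212 + 0.57255 = 5.2938 kg·m².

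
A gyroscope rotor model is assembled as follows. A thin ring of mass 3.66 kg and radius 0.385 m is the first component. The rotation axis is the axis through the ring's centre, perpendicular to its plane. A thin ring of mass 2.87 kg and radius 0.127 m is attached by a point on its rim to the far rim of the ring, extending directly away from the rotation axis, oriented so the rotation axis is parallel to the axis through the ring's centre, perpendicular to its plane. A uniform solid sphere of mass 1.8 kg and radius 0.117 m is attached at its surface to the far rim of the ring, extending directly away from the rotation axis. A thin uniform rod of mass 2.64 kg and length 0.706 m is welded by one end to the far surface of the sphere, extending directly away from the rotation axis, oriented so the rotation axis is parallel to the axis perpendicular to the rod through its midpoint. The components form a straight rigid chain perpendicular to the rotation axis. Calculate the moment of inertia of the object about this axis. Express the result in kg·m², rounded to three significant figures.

Thin ring: I_cm = MR² = (3.66)(0.385)² = 0.5425 kg·m²; axis through the centre, so I = 0.5425 kg·m².
Thin ring: I_cm = MR² = (2.87)(0.127)² = 0.04629 kg·m²; centre at d = 0.385 + 0.127 = 0.512 m, so I = I_cm + Md² gives I = 0.04629 + (2.87)(0.512)² = 0.79864 kg·m².
Solid sphere: I_cm = (2/5)MR² = (2/5)(1.8)(0.117)² = 0.0098561 kg·m²; centre at d = 0.385 + 0.127 + 0.127 + 0.117 = 0.756 m, so I = I_cm + Md² gives I = 0.0098561 + (1.8)(0.756)² = 1.0386 kg·m².
Thin rod: I_cm = (1/12)ML² = (1/12)(2.64)(0.706)² = 0.10966 kg·m²; centre at d = 0.385 + 0.127 + 0.127 + 0.117 + 0.117 + 0.353 = 1.226 m, so I = I_cm + Md² gives I = 0.10966 + (2.64)(1.226)² = 4.0778 kg·m².
Total I = 0.5425 + 0.79864 + 1.0386 + 4.0778 = 6.4575 kg·m².

6.46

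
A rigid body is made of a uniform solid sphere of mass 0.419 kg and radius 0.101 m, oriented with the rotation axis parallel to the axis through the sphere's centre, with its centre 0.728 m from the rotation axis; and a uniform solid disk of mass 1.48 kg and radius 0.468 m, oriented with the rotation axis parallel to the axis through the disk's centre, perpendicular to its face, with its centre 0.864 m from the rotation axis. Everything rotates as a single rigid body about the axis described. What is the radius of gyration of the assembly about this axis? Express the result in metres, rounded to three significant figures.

0.886

Solid sphere: I_cm = (2/5)MR² = (2/5)(0.419)(0.101)² = 0.0017097 kg m²; centre at d = 0.728 m, so I = I_cm + Md² gives I = 0.0017097 + (0.419)(0.728)² = 0.22377 kg m².
Solid disk: I_cm = (1/2)MR² = (1/2)(1.48)(0.468)² = 0.16208 kg m²; centre at d = 0.864 m, so I = I_cm + Md² gives I = 0.16208 + (1.48)(0.864)² = 1.2669 kg m².
Total I = 1.4907 kg m²; total mass M = 1.899 kg.
k = √(I/M) = √(1.4907/1.899) = 0.88599 m.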